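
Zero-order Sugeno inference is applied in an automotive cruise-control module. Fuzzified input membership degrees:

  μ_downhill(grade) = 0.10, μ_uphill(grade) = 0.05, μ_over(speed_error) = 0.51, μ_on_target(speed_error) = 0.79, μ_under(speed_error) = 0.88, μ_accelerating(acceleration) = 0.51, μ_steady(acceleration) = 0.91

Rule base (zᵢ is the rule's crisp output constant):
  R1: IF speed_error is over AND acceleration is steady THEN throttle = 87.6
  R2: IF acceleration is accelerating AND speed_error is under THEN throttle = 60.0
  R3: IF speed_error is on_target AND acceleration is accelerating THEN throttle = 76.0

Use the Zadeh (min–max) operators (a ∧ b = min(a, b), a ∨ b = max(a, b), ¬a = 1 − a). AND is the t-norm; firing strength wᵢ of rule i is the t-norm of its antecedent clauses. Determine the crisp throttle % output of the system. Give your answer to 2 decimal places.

74.53

R1 (z=87.6): over=0.51, steady=0.91; AND[min(a, b)] → w = 0.51
R2 (z=60.0): accelerating=0.51, under=0.88; AND[min(a, b)] → w = 0.51
R3 (z=76.0): on_target=0.79, accelerating=0.51; AND[min(a, b)] → w = 0.51
Weighted average = (0.51·87.6 + 0.51·60.0 + 0.51·76.0) / (0.51 + 0.51 + 0.51)
  = 114.0360 / 1.5300 = 74.53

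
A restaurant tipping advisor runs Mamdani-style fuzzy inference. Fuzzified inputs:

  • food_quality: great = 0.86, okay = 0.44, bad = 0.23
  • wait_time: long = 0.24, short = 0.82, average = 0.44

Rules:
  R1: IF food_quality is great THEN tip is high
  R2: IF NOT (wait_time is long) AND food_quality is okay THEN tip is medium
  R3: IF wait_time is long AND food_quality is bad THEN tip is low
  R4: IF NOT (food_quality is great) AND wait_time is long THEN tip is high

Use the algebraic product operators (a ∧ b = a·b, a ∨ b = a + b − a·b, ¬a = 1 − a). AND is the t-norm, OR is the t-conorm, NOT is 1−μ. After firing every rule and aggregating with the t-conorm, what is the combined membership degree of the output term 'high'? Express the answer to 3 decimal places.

0.865

R1: great=0.86 → w = 0.8600
R2: ¬long=1−0.24=0.76, okay=0.44; AND[a·b] → w = 0.3344
R3: long=0.24, bad=0.23; AND[a·b] → w = 0.0552
R4: ¬great=1−0.86=0.14, long=0.24; AND[a·b] → w = 0.0336
Rules with consequent 'high': {R1, R4} → strengths 0.8600, 0.0336
Aggregate via t-conorm [a + b − a·b]: 0.8647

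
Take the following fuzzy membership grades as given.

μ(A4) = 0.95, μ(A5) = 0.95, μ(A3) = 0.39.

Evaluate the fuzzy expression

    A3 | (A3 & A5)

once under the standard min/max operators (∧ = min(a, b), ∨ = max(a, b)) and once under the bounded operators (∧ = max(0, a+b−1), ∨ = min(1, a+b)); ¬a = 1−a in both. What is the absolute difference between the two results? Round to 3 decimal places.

0.340

Under standard min/max:
  A3 & A5 = min(a, b) on (0.39, 0.95) = 0.39
  A3 | (A3 & A5) = max(a, b) on (0.39, 0.39) = 0.39
  → value = 0.3900
Under bounded:
  A3 & A5 = max(0, a+b−1) on (0.39, 0.95) = 0.34
  A3 | (A3 & A5) = min(1, a+b) on (0.39, 0.34) = 0.73
  → value = 0.7300
|0.3900 − 0.7300| = 0.340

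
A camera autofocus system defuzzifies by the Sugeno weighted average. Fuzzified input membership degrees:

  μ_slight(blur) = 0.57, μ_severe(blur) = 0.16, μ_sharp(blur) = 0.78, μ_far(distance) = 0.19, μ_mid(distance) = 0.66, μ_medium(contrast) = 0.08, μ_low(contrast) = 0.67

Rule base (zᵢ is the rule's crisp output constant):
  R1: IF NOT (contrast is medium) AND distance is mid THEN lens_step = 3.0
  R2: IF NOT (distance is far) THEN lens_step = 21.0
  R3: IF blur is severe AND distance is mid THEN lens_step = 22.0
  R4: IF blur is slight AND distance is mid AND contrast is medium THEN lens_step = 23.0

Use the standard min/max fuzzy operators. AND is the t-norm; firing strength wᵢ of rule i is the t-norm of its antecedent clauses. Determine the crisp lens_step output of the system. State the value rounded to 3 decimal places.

14.240

R1 (z=3.0): ¬medium=1−0.08=0.92, mid=0.66; AND[min(a, b)] → w = 0.66
R2 (z=21.0): ¬far=1−0.19=0.81 → w = 0.81
R3 (z=22.0): severe=0.16, mid=0.66; AND[min(a, b)] → w = 0.16
R4 (z=23.0): slight=0.57, mid=0.66, medium=0.08; AND[min(a, b)] → w = 0.08
Weighted average = (0.66·3.0 + 0.81·21.0 + 0.16·22.0 + 0.08·23.0) / (0.66 + 0.81 + 0.16 + 0.08)
  = 24.3500 / 1.7100 = 14.240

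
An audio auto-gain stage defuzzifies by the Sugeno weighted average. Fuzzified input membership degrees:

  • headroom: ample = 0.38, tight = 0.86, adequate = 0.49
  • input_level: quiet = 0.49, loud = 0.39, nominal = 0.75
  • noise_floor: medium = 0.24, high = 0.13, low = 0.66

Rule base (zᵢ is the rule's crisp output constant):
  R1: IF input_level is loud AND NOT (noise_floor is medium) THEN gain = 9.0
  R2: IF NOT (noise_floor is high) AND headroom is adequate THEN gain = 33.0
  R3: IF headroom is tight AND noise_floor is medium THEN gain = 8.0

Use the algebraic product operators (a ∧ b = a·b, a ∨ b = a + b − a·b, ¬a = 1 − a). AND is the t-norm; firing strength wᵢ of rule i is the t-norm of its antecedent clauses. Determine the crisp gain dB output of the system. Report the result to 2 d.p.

R1 (z=9.0): loud=0.39, ¬medium=1−0.24=0.76; AND[a·b] → w = 0.2964
R2 (z=33.0): ¬high=1−0.13=0.87, adequate=0.49; AND[a·b] → w = 0.4263
R3 (z=8.0): tight=0.86, medium=0.24; AND[a·b] → w = 0.2064
Weighted average = (0.2964·9.0 + 0.4263·33.0 + 0.2064·8.0) / (0.2964 + 0.4263 + 0.2064)
  = 18.3867 / 0.9291 = 19.79

19.79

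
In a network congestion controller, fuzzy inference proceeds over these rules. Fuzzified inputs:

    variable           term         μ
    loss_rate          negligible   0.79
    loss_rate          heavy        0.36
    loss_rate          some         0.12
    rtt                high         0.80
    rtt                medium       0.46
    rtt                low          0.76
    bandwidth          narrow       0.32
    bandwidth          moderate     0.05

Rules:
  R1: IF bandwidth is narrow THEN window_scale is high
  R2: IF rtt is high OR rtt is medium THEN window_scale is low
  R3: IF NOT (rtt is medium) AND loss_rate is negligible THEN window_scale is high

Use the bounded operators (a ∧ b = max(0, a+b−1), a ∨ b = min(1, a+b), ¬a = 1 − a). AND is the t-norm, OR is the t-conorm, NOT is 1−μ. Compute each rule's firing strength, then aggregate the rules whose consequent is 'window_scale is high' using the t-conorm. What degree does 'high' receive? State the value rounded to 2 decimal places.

0.65

R1: narrow=0.32 → w = 0.32
R2: high=0.80, medium=0.46; OR[min(1, a+b)] → w = 1.00
R3: ¬medium=1−0.46=0.54, negligible=0.79; AND[max(0, a+b−1)] → w = 0.33
Rules with consequent 'high': {R1, R3} → strengths 0.32, 0.33
Aggregate via t-conorm [min(1, a+b)]: 0.65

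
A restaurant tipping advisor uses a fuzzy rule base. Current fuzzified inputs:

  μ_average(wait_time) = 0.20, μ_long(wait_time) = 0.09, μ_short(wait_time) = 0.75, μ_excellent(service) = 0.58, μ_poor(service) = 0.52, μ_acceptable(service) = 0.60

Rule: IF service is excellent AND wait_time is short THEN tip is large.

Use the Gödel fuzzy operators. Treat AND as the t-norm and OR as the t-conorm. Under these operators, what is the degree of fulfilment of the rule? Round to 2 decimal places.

0.58

firing strength: excellent=0.58, short=0.75; AND[min(a, b)] → w = 0.58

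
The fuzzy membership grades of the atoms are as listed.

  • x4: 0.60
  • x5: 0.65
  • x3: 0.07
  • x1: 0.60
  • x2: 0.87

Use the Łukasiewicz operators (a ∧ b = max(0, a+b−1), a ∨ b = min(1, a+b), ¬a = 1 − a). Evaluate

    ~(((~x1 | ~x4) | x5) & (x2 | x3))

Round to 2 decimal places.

0.06

~x1 = 1 − 0.60 = 0.40
~x4 = 1 − 0.60 = 0.40
~x1 | ~x4 = min(1, a+b) on (0.40, 0.40) = 0.80
(~x1 | ~x4) | x5 = min(1, a+b) on (0.80, 0.65) = 1.00
x2 | x3 = min(1, a+b) on (0.87, 0.07) = 0.94
((~x1 | ~x4) | x5) & (x2 | x3) = max(0, a+b−1) on (1.00, 0.94) = 0.94
~(((~x1 | ~x4) | x5) & (x2 | x3)) = 1 − 0.94 = 0.06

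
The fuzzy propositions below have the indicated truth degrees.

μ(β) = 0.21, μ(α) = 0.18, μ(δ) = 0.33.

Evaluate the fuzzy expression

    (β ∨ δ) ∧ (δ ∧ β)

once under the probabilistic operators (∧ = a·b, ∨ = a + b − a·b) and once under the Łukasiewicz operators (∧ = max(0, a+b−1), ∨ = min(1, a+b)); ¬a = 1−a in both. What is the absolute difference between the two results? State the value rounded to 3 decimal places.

0.033

Under probabilistic:
  β ∨ δ = a + b − a·b on (0.2100, 0.3300) = 0.4707
  δ ∧ β = a·b on (0.3300, 0.2100) = 0.0693
  (β ∨ δ) ∧ (δ ∧ β) = a·b on (0.4707, 0.0693) = 0.0326
  → value = 0.0326
Under Łukasiewicz:
  β ∨ δ = min(1, a+b) on (0.21, 0.33) = 0.54
  δ ∧ β = max(0, a+b−1) on (0.33, 0.21) = 0.00
  (β ∨ δ) ∧ (δ ∧ β) = max(0, a+b−1) on (0.54, 0.00) = 0.00
  → value = 0.0000
|0.0326 − 0.0000| = 0.033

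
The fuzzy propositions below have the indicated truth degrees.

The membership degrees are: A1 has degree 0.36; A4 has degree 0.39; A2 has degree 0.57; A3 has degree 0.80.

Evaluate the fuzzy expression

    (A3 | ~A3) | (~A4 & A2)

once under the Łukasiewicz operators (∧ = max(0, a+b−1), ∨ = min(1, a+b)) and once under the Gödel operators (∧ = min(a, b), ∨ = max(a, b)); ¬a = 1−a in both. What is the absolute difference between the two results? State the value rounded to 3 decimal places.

Under Łukasiewicz:
  ~A3 = 1 − 0.80 = 0.20
  A3 | ~A3 = min(1, a+b) on (0.80, 0.20) = 1.00
  ~A4 = 1 − 0.39 = 0.61
  ~A4 & A2 = max(0, a+b−1) on (0.61, 0.57) = 0.18
  (A3 | ~A3) | (~A4 & A2) = min(1, a+b) on (1.00, 0.18) = 1.00
  → value = 1.0000
Under Gödel:
  ~A3 = 1 − 0.80 = 0.20
  A3 | ~A3 = max(a, b) on (0.80, 0.20) = 0.80
  ~A4 = 1 − 0.39 = 0.61
  ~A4 & A2 = min(a, b) on (0.61, 0.57) = 0.57
  (A3 | ~A3) | (~A4 & A2) = max(a, b) on (0.80, 0.57) = 0.80
  → value = 0.8000
|1.0000 − 0.8000| = 0.200

0.200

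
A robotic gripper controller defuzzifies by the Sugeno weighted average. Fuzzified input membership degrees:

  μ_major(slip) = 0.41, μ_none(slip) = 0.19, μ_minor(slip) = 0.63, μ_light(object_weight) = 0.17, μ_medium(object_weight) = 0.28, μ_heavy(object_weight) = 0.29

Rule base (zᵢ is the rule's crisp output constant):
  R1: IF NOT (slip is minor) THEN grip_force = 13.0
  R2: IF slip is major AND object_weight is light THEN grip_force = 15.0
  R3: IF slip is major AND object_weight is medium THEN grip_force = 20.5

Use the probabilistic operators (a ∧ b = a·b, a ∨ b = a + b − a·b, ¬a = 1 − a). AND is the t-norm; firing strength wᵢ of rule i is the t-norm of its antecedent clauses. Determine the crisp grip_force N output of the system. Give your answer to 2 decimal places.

14.80

R1 (z=13.0): ¬minor=1−0.63=0.37 → w = 0.3700
R2 (z=15.0): major=0.41, light=0.17; AND[a·b] → w = 0.0697
R3 (z=20.5): major=0.41, medium=0.28; AND[a·b] → w = 0.1148
Weighted average = (0.3700·13.0 + 0.0697·15.0 + 0.1148·20.5) / (0.3700 + 0.0697 + 0.1148)
  = 8.2089 / 0.5545 = 14.80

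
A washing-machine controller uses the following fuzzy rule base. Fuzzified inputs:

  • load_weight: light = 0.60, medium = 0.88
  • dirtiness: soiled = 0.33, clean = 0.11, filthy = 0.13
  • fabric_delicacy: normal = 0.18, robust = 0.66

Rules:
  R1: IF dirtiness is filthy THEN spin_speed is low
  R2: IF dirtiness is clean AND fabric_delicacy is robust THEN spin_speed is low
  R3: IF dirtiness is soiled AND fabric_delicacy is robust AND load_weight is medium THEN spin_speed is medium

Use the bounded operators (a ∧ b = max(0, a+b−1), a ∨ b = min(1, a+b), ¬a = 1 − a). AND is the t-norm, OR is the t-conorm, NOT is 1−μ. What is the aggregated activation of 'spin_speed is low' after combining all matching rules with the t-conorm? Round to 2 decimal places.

R1: filthy=0.13 → w = 0.13
R2: clean=0.11, robust=0.66; AND[max(0, a+b−1)] → w = 0.00
R3: soiled=0.33, robust=0.66, medium=0.88; AND[max(0, a+b−1)] → w = 0.00
Rules with consequent 'low': {R1, R2} → strengths 0.13, 0.00
Aggregate via t-conorm [min(1, a+b)]: 0.13

0.13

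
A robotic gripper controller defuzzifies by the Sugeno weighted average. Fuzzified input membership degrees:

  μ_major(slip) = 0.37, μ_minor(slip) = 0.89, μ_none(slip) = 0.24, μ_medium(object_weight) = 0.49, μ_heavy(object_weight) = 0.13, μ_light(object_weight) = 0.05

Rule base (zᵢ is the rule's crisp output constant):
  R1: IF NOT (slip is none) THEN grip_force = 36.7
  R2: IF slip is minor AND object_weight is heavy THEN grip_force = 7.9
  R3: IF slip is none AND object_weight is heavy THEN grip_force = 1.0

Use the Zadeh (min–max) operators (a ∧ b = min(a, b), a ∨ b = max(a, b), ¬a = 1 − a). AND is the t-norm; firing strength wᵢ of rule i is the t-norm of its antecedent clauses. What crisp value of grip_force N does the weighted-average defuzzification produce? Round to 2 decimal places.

R1 (z=36.7): ¬none=1−0.24=0.76 → w = 0.76
R2 (z=7.9): minor=0.89, heavy=0.13; AND[min(a, b)] → w = 0.13
R3 (z=1.0): none=0.24, heavy=0.13; AND[min(a, b)] → w = 0.13
Weighted average = (0.76·36.7 + 0.13·7.9 + 0.13·1.0) / (0.76 + 0.13 + 0.13)
  = 29.0490 / 1.0200 = 28.48

28.48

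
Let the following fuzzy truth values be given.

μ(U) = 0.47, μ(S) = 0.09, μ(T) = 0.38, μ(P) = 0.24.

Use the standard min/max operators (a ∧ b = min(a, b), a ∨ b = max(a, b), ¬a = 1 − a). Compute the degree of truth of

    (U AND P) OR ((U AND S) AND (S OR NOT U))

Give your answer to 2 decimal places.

0.24

U AND P = min(a, b) on (0.47, 0.24) = 0.24
U AND S = min(a, b) on (0.47, 0.09) = 0.09
NOT U = 1 − 0.47 = 0.53
S OR NOT U = max(a, b) on (0.09, 0.53) = 0.53
(U AND S) AND (S OR NOT U) = min(a, b) on (0.09, 0.53) = 0.09
(U AND P) OR ((U AND S) AND (S OR NOT U)) = max(a, b) on (0.24, 0.09) = 0.24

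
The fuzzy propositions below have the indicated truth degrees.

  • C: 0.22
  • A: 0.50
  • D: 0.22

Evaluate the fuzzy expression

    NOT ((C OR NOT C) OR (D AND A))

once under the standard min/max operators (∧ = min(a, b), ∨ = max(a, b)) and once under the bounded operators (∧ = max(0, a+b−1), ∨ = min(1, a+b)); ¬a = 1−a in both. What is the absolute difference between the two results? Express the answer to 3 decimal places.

Under standard min/max:
  NOT C = 1 − 0.22 = 0.78
  C OR NOT C = max(a, b) on (0.22, 0.78) = 0.78
  D AND A = min(a, b) on (0.22, 0.50) = 0.22
  (C OR NOT C) OR (D AND A) = max(a, b) on (0.78, 0.22) = 0.78
  NOT ((C OR NOT C) OR (D AND A)) = 1 − 0.78 = 0.22
  → value = 0.2200
Under bounded:
  NOT C = 1 − 0.22 = 0.78
  C OR NOT C = min(1, a+b) on (0.22, 0.78) = 1.00
  D AND A = max(0, a+b−1) on (0.22, 0.50) = 0.00
  (C OR NOT C) OR (D AND A) = min(1, a+b) on (1.00, 0.00) = 1.00
  NOT ((C OR NOT C) OR (D AND A)) = 1 − 1.00 = 0.00
  → value = 0.0000
|0.2200 − 0.0000| = 0.220

0.220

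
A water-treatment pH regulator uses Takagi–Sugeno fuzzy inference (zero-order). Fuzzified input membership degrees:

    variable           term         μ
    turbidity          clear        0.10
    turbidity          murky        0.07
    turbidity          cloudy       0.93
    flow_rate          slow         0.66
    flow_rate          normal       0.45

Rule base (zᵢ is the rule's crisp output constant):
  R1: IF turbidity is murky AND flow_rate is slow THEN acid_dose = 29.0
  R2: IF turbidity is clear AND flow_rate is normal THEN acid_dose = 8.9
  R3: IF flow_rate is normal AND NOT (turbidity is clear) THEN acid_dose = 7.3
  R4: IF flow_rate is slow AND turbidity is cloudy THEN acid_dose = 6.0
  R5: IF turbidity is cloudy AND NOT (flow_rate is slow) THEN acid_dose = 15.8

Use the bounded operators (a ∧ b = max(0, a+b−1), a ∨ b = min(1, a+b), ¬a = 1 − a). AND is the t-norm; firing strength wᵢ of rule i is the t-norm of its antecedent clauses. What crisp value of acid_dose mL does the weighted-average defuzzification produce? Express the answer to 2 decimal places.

8.56

R1 (z=29.0): murky=0.07, slow=0.66; AND[max(0, a+b−1)] → w = 0.00
R2 (z=8.9): clear=0.10, normal=0.45; AND[max(0, a+b−1)] → w = 0.00
R3 (z=7.3): normal=0.45, ¬clear=1−0.10=0.90; AND[max(0, a+b−1)] → w = 0.35
R4 (z=6.0): slow=0.66, cloudy=0.93; AND[max(0, a+b−1)] → w = 0.59
R5 (z=15.8): cloudy=0.93, ¬slow=1−0.66=0.34; AND[max(0, a+b−1)] → w = 0.27
Weighted average = (0.00·29.0 + 0.00·8.9 + 0.35·7.3 + 0.59·6.0 + 0.27·15.8) / (0.00 + 0.00 + 0.35 + 0.59 + 0.27)
  = 10.3610 / 1.2100 = 8.56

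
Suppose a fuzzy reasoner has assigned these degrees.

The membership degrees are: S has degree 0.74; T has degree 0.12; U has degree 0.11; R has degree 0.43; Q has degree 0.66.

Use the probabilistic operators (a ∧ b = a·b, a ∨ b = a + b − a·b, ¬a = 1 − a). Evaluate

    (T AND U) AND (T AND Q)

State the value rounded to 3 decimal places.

T AND U = a·b on (0.1200, 0.1100) = 0.0132
T AND Q = a·b on (0.1200, 0.6600) = 0.0792
(T AND U) AND (T AND Q) = a·b on (0.0132, 0.0792) = 0.0010

0.001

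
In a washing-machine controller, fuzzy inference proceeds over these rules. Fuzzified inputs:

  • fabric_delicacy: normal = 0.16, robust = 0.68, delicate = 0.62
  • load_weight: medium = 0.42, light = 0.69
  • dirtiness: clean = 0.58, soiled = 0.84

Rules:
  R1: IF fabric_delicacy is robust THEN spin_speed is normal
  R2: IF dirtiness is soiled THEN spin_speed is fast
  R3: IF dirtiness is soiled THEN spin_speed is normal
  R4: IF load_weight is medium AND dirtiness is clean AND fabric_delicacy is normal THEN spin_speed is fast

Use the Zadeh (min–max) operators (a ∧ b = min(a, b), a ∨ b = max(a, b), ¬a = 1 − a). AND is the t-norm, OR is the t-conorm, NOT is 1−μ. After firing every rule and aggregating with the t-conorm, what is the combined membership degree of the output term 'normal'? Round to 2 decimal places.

R1: robust=0.68 → w = 0.68
R2: soiled=0.84 → w = 0.84
R3: soiled=0.84 → w = 0.84
R4: medium=0.42, clean=0.58, normal=0.16; AND[min(a, b)] → w = 0.16
Rules with consequent 'normal': {R1, R3} → strengths 0.68, 0.84
Aggregate via t-conorm [max(a, b)]: 0.84

0.84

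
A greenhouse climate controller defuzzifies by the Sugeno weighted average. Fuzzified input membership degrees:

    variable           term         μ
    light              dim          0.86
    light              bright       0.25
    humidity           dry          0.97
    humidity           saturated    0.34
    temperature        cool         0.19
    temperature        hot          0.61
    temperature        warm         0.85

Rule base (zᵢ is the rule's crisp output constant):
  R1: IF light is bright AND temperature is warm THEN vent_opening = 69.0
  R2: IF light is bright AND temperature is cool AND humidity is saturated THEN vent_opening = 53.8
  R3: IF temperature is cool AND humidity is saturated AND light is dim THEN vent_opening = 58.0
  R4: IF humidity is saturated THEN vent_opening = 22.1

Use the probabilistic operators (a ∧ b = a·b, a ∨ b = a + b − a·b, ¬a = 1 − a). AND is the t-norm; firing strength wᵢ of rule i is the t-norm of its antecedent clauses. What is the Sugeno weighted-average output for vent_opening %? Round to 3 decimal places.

42.082

R1 (z=69.0): bright=0.25, warm=0.85; AND[a·b] → w = 0.2125
R2 (z=53.8): bright=0.25, cool=0.19, saturated=0.34; AND[a·b] → w = 0.0162
R3 (z=58.0): cool=0.19, saturated=0.34, dim=0.86; AND[a·b] → w = 0.0556
R4 (z=22.1): saturated=0.34 → w = 0.3400
Weighted average = (0.2125·69.0 + 0.0162·53.8 + 0.0556·58.0 + 0.3400·22.1) / (0.2125 + 0.0162 + 0.0556 + 0.3400)
  = 26.2676 / 0.6242 = 42.082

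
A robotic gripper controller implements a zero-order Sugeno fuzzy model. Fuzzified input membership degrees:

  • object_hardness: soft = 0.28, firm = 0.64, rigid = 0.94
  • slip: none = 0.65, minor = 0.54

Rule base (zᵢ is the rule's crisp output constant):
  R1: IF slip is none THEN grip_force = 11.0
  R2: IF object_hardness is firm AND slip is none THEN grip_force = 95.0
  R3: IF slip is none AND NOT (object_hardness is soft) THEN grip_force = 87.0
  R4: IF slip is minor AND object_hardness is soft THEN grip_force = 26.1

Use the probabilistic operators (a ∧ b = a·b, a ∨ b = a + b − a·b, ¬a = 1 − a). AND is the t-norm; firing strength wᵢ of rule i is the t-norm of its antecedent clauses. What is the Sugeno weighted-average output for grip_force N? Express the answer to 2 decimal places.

R1 (z=11.0): none=0.65 → w = 0.6500
R2 (z=95.0): firm=0.64, none=0.65; AND[a·b] → w = 0.4160
R3 (z=87.0): none=0.65, ¬soft=1−0.28=0.72; AND[a·b] → w = 0.4680
R4 (z=26.1): minor=0.54, soft=0.28; AND[a·b] → w = 0.1512
Weighted average = (0.6500·11.0 + 0.4160·95.0 + 0.4680·87.0 + 0.1512·26.1) / (0.6500 + 0.4160 + 0.4680 + 0.1512)
  = 91.3323 / 1.6852 = 54.20

54.20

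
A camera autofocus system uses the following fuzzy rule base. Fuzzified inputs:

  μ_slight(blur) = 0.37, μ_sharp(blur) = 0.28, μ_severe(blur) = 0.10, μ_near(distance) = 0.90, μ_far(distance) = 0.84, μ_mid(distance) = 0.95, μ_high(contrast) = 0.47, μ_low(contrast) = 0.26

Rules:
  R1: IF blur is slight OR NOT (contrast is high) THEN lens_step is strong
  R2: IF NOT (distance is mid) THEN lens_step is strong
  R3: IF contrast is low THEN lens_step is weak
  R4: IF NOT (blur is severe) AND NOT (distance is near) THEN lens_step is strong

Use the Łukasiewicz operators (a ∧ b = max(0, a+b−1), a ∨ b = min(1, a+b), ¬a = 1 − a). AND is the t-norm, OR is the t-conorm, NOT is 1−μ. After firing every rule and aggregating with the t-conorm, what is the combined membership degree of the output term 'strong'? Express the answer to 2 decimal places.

0.95

R1: slight=0.37, ¬high=1−0.47=0.53; OR[min(1, a+b)] → w = 0.90
R2: ¬mid=1−0.95=0.05 → w = 0.05
R3: low=0.26 → w = 0.26
R4: ¬severe=1−0.10=0.90, ¬near=1−0.90=0.10; AND[max(0, a+b−1)] → w = 0.00
Rules with consequent 'strong': {R1, R2, R4} → strengths 0.90, 0.05, 0.00
Aggregate via t-conorm [min(1, a+b)]: 0.95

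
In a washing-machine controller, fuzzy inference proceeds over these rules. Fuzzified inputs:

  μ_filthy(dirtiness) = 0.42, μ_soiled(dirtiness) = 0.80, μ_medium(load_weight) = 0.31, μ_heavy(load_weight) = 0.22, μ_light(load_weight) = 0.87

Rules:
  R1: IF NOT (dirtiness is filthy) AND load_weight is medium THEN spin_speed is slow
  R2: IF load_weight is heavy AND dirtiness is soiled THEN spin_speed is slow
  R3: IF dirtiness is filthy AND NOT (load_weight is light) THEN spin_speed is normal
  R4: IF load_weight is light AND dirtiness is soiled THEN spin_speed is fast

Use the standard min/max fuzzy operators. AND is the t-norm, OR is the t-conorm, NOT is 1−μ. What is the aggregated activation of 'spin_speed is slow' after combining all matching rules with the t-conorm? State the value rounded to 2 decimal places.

R1: ¬filthy=1−0.42=0.58, medium=0.31; AND[min(a, b)] → w = 0.31
R2: heavy=0.22, soiled=0.80; AND[min(a, b)] → w = 0.22
R3: filthy=0.42, ¬light=1−0.87=0.13; AND[min(a, b)] → w = 0.13
R4: light=0.87, soiled=0.80; AND[min(a, b)] → w = 0.80
Rules with consequent 'slow': {R1, R2} → strengths 0.31, 0.22
Aggregate via t-conorm [max(a, b)]: 0.31

0.31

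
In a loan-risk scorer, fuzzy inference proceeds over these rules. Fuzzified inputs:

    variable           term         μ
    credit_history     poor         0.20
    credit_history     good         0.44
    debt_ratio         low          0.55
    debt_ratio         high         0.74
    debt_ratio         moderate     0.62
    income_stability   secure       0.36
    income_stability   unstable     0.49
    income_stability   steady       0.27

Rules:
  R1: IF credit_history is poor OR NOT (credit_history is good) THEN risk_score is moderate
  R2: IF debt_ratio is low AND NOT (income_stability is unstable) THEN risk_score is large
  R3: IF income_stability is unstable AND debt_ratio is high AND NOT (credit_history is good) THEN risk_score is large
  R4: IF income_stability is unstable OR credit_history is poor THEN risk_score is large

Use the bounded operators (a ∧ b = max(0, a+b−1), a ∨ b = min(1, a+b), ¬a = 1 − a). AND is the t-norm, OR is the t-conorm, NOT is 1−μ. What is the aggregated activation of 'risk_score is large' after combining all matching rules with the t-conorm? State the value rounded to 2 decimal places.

0.75

R1: poor=0.20, ¬good=1−0.44=0.56; OR[min(1, a+b)] → w = 0.76
R2: low=0.55, ¬unstable=1−0.49=0.51; AND[max(0, a+b−1)] → w = 0.06
R3: unstable=0.49, high=0.74, ¬good=1−0.44=0.56; AND[max(0, a+b−1)] → w = 0.00
R4: unstable=0.49, poor=0.20; OR[min(1, a+b)] → w = 0.69
Rules with consequent 'large': {R2, R3, R4} → strengths 0.06, 0.00, 0.69
Aggregate via t-conorm [min(1, a+b)]: 0.75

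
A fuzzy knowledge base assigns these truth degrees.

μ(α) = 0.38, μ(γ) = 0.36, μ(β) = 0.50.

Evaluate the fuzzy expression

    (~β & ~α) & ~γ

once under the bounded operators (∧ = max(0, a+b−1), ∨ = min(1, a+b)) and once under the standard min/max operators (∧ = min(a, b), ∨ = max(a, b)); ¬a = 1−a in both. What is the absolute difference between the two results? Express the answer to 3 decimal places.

0.500

Under bounded:
  ~β = 1 − 0.50 = 0.50
  ~α = 1 − 0.38 = 0.62
  ~β & ~α = max(0, a+b−1) on (0.50, 0.62) = 0.12
  ~γ = 1 − 0.36 = 0.64
  (~β & ~α) & ~γ = max(0, a+b−1) on (0.12, 0.64) = 0.00
  → value = 0.0000
Under standard min/max:
  ~β = 1 − 0.50 = 0.50
  ~α = 1 − 0.38 = 0.62
  ~β & ~α = min(a, b) on (0.50, 0.62) = 0.50
  ~γ = 1 − 0.36 = 0.64
  (~β & ~α) & ~γ = min(a, b) on (0.50, 0.64) = 0.50
  → value = 0.5000
|0.0000 − 0.5000| = 0.500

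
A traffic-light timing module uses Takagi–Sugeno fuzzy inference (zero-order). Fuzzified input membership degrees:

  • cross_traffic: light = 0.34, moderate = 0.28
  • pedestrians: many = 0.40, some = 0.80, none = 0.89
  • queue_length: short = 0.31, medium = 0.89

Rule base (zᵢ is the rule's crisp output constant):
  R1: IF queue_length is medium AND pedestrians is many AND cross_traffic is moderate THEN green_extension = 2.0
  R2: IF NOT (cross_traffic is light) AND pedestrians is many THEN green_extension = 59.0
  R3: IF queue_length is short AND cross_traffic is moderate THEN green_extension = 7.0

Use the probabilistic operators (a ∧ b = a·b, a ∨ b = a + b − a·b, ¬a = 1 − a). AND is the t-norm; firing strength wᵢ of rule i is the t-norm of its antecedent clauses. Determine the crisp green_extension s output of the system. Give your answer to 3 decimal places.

R1 (z=2.0): medium=0.89, many=0.40, moderate=0.28; AND[a·b] → w = 0.0997
R2 (z=59.0): ¬light=1−0.34=0.66, many=0.40; AND[a·b] → w = 0.2640
R3 (z=7.0): short=0.31, moderate=0.28; AND[a·b] → w = 0.0868
Weighted average = (0.0997·2.0 + 0.2640·59.0 + 0.0868·7.0) / (0.0997 + 0.2640 + 0.0868)
  = 16.3830 / 0.4505 = 36.368

36.368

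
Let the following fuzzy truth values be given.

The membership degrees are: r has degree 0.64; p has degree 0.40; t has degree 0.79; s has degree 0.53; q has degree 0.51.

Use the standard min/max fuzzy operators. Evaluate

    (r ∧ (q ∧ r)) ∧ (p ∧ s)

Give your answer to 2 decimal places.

q ∧ r = min(a, b) on (0.51, 0.64) = 0.51
r ∧ (q ∧ r) = min(a, b) on (0.64, 0.51) = 0.51
p ∧ s = min(a, b) on (0.40, 0.53) = 0.40
(r ∧ (q ∧ r)) ∧ (p ∧ s) = min(a, b) on (0.51, 0.40) = 0.40

0.40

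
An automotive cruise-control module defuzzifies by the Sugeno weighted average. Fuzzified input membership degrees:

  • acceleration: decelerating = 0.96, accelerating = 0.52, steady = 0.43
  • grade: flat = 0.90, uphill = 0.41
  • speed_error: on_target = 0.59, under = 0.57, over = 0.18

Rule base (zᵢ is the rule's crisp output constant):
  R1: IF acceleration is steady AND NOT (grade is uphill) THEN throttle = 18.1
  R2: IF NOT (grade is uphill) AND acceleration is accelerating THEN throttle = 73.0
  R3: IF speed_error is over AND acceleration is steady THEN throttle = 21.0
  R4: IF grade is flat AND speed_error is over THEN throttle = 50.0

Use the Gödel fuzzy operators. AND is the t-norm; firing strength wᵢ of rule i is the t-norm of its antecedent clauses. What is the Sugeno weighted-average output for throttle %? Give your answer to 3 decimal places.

R1 (z=18.1): steady=0.43, ¬uphill=1−0.41=0.59; AND[min(a, b)] → w = 0.43
R2 (z=73.0): ¬uphill=1−0.41=0.59, accelerating=0.52; AND[min(a, b)] → w = 0.52
R3 (z=21.0): over=0.18, steady=0.43; AND[min(a, b)] → w = 0.18
R4 (z=50.0): flat=0.90, over=0.18; AND[min(a, b)] → w = 0.18
Weighted average = (0.43·18.1 + 0.52·73.0 + 0.18·21.0 + 0.18·50.0) / (0.43 + 0.52 + 0.18 + 0.18)
  = 58.5230 / 1.3100 = 44.674

44.674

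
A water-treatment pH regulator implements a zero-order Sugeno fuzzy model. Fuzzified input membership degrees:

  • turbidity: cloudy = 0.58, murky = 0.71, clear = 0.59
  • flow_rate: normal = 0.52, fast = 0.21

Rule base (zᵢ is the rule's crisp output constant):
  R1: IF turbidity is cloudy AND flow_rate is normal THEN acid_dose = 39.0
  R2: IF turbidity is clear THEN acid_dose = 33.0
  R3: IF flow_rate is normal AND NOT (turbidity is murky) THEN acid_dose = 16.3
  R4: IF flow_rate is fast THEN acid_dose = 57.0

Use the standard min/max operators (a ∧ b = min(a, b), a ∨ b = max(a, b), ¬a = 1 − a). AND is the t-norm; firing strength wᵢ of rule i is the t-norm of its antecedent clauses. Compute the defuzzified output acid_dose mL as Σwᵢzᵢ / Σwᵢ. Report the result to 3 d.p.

35.060

R1 (z=39.0): cloudy=0.58, normal=0.52; AND[min(a, b)] → w = 0.52
R2 (z=33.0): clear=0.59 → w = 0.59
R3 (z=16.3): normal=0.52, ¬murky=1−0.71=0.29; AND[min(a, b)] → w = 0.29
R4 (z=57.0): fast=0.21 → w = 0.21
Weighted average = (0.52·39.0 + 0.59·33.0 + 0.29·16.3 + 0.21·57.0) / (0.52 + 0.59 + 0.29 + 0.21)
  = 56.4470 / 1.6100 = 35.060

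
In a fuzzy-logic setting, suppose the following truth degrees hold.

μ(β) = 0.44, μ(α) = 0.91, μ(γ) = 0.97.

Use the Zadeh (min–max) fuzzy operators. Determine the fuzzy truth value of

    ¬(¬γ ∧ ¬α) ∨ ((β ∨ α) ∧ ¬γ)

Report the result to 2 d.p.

¬γ = 1 − 0.97 = 0.03
¬α = 1 − 0.91 = 0.09
¬γ ∧ ¬α = min(a, b) on (0.03, 0.09) = 0.03
¬(¬γ ∧ ¬α) = 1 − 0.03 = 0.97
β ∨ α = max(a, b) on (0.44, 0.91) = 0.91
¬γ = 1 − 0.97 = 0.03
(β ∨ α) ∧ ¬γ = min(a, b) on (0.91, 0.03) = 0.03
¬(¬γ ∧ ¬α) ∨ ((β ∨ α) ∧ ¬γ) = max(a, b) on (0.97, 0.03) = 0.97

0.97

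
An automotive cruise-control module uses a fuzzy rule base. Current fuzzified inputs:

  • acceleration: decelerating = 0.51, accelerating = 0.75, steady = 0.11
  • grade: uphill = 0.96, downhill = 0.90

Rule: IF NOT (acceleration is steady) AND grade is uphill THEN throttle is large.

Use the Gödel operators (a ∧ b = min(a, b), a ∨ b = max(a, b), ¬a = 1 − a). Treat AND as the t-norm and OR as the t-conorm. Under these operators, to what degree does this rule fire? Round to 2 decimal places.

0.89

firing strength: ¬steady=1−0.11=0.89, uphill=0.96; AND[min(a, b)] → w = 0.89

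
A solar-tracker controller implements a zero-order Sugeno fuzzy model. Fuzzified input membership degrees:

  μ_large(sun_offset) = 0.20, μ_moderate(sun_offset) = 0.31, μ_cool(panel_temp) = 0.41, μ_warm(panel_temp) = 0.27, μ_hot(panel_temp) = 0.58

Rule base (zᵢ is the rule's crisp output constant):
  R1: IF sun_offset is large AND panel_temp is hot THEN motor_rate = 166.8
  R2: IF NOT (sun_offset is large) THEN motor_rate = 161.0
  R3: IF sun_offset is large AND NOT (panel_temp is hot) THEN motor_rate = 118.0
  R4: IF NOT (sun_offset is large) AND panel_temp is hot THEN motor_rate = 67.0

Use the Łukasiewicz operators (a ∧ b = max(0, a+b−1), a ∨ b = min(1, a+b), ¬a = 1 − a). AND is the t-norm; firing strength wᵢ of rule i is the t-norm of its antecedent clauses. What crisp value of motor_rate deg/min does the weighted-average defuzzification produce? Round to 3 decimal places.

130.729

R1 (z=166.8): large=0.20, hot=0.58; AND[max(0, a+b−1)] → w = 0.00
R2 (z=161.0): ¬large=1−0.20=0.80 → w = 0.80
R3 (z=118.0): large=0.20, ¬hot=1−0.58=0.42; AND[max(0, a+b−1)] → w = 0.00
R4 (z=67.0): ¬large=1−0.20=0.80, hot=0.58; AND[max(0, a+b−1)] → w = 0.38
Weighted average = (0.00·166.8 + 0.80·161.0 + 0.00·118.0 + 0.38·67.0) / (0.00 + 0.80 + 0.00 + 0.38)
  = 154.2600 / 1.1800 = 130.729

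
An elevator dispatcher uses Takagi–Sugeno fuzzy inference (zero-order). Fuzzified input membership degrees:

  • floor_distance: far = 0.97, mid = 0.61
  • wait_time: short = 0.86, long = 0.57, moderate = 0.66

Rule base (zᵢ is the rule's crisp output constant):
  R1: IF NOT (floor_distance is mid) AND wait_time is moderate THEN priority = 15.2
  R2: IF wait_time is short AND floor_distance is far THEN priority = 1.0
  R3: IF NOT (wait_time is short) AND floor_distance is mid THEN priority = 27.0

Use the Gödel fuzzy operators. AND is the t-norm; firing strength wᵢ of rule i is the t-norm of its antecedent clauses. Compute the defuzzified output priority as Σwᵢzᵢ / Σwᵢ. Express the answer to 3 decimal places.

R1 (z=15.2): ¬mid=1−0.61=0.39, moderate=0.66; AND[min(a, b)] → w = 0.39
R2 (z=1.0): short=0.86, far=0.97; AND[min(a, b)] → w = 0.86
R3 (z=27.0): ¬short=1−0.86=0.14, mid=0.61; AND[min(a, b)] → w = 0.14
Weighted average = (0.39·15.2 + 0.86·1.0 + 0.14·27.0) / (0.39 + 0.86 + 0.14)
  = 10.5680 / 1.3900 = 7.603

7.603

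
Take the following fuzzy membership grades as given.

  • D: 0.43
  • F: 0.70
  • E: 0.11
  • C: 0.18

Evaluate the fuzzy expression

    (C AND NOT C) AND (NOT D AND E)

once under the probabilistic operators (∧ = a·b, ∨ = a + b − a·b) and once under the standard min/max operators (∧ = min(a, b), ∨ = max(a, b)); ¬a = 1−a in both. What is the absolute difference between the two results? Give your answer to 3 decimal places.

Under probabilistic:
  NOT C = 1 − 0.1800 = 0.8200
  C AND NOT C = a·b on (0.1800, 0.8200) = 0.1476
  NOT D = 1 − 0.4300 = 0.5700
  NOT D AND E = a·b on (0.5700, 0.1100) = 0.0627
  (C AND NOT C) AND (NOT D AND E) = a·b on (0.1476, 0.0627) = 0.0093
  → value = 0.0093
Under standard min/max:
  NOT C = 1 − 0.18 = 0.82
  C AND NOT C = min(a, b) on (0.18, 0.82) = 0.18
  NOT D = 1 − 0.43 = 0.57
  NOT D AND E = min(a, b) on (0.57, 0.11) = 0.11
  (C AND NOT C) AND (NOT D AND E) = min(a, b) on (0.18, 0.11) = 0.11
  → value = 0.1100
|0.0093 − 0.1100| = 0.101

0.101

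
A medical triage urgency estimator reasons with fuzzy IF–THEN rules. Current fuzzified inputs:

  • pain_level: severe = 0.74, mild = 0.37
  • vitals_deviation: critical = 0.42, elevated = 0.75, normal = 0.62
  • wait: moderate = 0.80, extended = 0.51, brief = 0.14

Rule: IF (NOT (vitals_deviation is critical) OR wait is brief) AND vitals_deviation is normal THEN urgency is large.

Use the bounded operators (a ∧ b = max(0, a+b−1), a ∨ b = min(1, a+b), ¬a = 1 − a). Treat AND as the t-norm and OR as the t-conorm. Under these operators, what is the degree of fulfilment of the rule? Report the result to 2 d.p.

firing strength: (¬critical=1−0.42=0.58 OR brief=0.14) = 0.72; AND[max(0, a+b−1)] with normal=0.62 → w = 0.34

0.34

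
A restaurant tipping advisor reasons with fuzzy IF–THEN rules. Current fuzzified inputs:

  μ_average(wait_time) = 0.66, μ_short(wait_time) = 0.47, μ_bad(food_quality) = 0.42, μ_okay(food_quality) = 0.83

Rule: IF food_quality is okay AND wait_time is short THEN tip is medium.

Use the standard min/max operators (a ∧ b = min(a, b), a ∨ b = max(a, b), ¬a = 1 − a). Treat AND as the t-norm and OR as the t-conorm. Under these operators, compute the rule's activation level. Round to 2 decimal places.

0.47

firing strength: okay=0.83, short=0.47; AND[min(a, b)] → w = 0.47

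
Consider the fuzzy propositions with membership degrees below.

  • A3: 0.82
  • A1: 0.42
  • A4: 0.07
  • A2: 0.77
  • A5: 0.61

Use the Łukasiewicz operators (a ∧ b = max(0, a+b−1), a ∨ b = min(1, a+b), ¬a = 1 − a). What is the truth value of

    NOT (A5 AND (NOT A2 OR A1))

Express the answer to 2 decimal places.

NOT A2 = 1 − 0.77 = 0.23
NOT A2 OR A1 = min(1, a+b) on (0.23, 0.42) = 0.65
A5 AND (NOT A2 OR A1) = max(0, a+b−1) on (0.61, 0.65) = 0.26
NOT (A5 AND (NOT A2 OR A1)) = 1 − 0.26 = 0.74

0.74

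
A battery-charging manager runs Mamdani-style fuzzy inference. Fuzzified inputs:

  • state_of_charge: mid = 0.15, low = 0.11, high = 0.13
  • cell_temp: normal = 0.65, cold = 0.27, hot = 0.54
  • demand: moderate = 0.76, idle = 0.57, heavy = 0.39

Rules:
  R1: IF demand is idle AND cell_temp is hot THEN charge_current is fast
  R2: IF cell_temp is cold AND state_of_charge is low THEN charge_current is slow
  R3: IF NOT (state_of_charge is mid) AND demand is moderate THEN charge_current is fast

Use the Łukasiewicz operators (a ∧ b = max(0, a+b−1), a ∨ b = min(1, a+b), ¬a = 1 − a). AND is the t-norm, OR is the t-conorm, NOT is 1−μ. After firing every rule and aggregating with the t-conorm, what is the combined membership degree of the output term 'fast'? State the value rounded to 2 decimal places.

R1: idle=0.57, hot=0.54; AND[max(0, a+b−1)] → w = 0.11
R2: cold=0.27, low=0.11; AND[max(0, a+b−1)] → w = 0.00
R3: ¬mid=1−0.15=0.85, moderate=0.76; AND[max(0, a+b−1)] → w = 0.61
Rules with consequent 'fast': {R1, R3} → strengths 0.11, 0.61
Aggregate via t-conorm [min(1, a+b)]: 0.72

0.72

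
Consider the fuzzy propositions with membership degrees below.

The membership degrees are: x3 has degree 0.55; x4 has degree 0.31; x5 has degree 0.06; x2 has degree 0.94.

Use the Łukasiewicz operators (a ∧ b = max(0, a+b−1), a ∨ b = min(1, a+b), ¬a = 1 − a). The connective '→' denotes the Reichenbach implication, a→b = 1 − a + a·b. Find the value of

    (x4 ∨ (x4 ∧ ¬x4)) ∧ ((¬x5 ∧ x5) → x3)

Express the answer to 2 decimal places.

0.31

¬x4 = 1 − 0.31 = 0.69
x4 ∧ ¬x4 = max(0, a+b−1) on (0.31, 0.69) = 0.00
x4 ∨ (x4 ∧ ¬x4) = min(1, a+b) on (0.31, 0.00) = 0.31
¬x5 = 1 − 0.06 = 0.94
¬x5 ∧ x5 = max(0, a+b−1) on (0.94, 0.06) = 0.00
(¬x5 ∧ x5) → x3  [Reichenbach: 1 − a + a·b] with a=0.00, b=0.55 → 1.00
(x4 ∨ (x4 ∧ ¬x4)) ∧ ((¬x5 ∧ x5) → x3) = max(0, a+b−1) on (0.31, 1.00) = 0.31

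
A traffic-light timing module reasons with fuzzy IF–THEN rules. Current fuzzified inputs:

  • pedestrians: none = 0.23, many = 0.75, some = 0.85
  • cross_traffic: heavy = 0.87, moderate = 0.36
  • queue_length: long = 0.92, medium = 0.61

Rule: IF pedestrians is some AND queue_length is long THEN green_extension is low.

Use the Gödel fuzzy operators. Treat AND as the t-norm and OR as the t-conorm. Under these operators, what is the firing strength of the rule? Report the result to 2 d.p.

0.85

firing strength: some=0.85, long=0.92; AND[min(a, b)] → w = 0.85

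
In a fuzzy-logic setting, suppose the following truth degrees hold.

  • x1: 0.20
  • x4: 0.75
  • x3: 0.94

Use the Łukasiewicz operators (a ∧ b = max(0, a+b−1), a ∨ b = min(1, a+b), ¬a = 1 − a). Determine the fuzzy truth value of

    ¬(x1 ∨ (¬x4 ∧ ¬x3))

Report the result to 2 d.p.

0.80

¬x4 = 1 − 0.75 = 0.25
¬x3 = 1 − 0.94 = 0.06
¬x4 ∧ ¬x3 = max(0, a+b−1) on (0.25, 0.06) = 0.00
x1 ∨ (¬x4 ∧ ¬x3) = min(1, a+b) on (0.20, 0.00) = 0.20
¬(x1 ∨ (¬x4 ∧ ¬x3)) = 1 − 0.20 = 0.80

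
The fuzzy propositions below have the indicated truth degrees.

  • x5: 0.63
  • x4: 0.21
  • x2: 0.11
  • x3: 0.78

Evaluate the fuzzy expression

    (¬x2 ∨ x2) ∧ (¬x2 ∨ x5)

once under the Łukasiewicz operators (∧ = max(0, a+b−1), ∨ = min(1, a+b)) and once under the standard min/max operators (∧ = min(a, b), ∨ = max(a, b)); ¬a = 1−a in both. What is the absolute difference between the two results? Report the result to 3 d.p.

Under Łukasiewicz:
  ¬x2 = 1 − 0.11 = 0.89
  ¬x2 ∨ x2 = min(1, a+b) on (0.89, 0.11) = 1.00
  ¬x2 = 1 − 0.11 = 0.89
  ¬x2 ∨ x5 = min(1, a+b) on (0.89, 0.63) = 1.00
  (¬x2 ∨ x2) ∧ (¬x2 ∨ x5) = max(0, a+b−1) on (1.00, 1.00) = 1.00
  → value = 1.0000
Under standard min/max:
  ¬x2 = 1 − 0.11 = 0.89
  ¬x2 ∨ x2 = max(a, b) on (0.89, 0.11) = 0.89
  ¬x2 = 1 − 0.11 = 0.89
  ¬x2 ∨ x5 = max(a, b) on (0.89, 0.63) = 0.89
  (¬x2 ∨ x2) ∧ (¬x2 ∨ x5) = min(a, b) on (0.89, 0.89) = 0.89
  → value = 0.8900
|1.0000 − 0.8900| = 0.110

0.110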